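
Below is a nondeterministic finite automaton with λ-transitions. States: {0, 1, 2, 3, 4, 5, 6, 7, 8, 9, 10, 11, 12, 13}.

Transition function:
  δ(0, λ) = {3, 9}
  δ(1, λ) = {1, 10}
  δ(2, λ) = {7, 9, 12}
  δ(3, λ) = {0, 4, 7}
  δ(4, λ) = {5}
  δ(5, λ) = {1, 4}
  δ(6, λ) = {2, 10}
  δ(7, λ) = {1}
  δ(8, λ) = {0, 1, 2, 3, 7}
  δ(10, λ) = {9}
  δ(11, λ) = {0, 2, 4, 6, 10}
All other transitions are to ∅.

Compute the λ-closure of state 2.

Start with {2}.
From 2 via λ: add 7, 9, 12.
From 7 via λ: add 1.
From 1 via λ: add 10.
No new states can be added; the closed set is {1, 2, 7, 9, 10, 12}.

{1, 2, 7, 9, 10, 12}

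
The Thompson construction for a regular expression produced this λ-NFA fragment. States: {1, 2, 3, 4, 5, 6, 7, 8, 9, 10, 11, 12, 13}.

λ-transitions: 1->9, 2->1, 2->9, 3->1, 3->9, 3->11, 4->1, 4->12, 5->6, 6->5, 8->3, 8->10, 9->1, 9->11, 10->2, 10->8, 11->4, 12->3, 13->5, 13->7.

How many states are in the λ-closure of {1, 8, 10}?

9

Start with {1, 8, 10}.
From 1 via λ: add 9.
From 8 via λ: add 3.
From 10 via λ: add 2.
From 3 via λ: add 11.
From 11 via λ: add 4.
From 4 via λ: add 12.
λ-closure = {1, 2, 3, 4, 8, 9, 10, 11, 12}, which has 9 states.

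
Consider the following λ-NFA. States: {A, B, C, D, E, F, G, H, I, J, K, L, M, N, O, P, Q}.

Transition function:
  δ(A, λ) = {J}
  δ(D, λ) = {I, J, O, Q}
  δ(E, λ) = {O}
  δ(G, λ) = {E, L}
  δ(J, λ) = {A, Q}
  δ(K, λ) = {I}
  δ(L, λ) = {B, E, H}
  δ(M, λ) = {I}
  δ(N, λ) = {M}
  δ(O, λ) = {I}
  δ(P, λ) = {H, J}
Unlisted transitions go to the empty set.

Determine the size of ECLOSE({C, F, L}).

8

Start with {C, F, L}.
From L via λ: add B, E, H.
From E via λ: add O.
From O via λ: add I.
λ-closure = {B, C, E, F, H, I, L, O}, which has 8 states.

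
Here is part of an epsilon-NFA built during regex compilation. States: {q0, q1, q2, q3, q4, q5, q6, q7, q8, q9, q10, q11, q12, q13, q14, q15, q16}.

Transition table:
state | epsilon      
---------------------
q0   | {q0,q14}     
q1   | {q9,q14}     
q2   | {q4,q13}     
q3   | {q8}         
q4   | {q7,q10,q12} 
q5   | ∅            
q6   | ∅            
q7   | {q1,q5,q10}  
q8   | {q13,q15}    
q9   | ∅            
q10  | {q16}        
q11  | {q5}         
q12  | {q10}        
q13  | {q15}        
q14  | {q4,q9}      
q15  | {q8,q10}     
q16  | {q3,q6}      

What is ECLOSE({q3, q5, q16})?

Start with {q3, q5, q16}.
From q3 via epsilon: add q8.
From q16 via epsilon: add q6.
From q8 via epsilon: add q13, q15.
From q15 via epsilon: add q10.
No new states can be added; the closed set is {q3, q5, q6, q8, q10, q13, q15, q16}.

{q3, q5, q6, q8, q10, q13, q15, q16}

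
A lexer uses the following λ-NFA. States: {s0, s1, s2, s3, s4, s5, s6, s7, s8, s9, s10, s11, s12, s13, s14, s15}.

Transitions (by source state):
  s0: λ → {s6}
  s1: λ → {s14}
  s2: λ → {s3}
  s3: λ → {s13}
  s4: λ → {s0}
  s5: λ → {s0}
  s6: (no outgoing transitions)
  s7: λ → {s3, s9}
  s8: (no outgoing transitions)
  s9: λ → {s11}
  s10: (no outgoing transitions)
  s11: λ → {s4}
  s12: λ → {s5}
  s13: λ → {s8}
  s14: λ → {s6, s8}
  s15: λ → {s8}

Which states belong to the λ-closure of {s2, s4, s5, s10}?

Start with {s2, s4, s5, s10}.
From s2 via λ: add s3.
From s4 via λ: add s0.
From s0 via λ: add s6.
From s3 via λ: add s13.
From s13 via λ: add s8.
No new states can be added; the closed set is {s0, s2, s3, s4, s5, s6, s8, s10, s13}.

{s0, s2, s3, s4, s5, s6, s8, s10, s13}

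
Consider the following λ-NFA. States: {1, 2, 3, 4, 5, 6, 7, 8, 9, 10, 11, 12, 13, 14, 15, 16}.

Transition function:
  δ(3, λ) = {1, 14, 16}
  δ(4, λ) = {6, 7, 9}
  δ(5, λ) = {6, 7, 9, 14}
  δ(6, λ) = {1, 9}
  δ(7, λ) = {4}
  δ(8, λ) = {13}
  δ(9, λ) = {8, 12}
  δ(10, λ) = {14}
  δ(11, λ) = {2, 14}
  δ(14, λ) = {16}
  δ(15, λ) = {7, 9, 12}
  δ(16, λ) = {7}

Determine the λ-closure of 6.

Start with {6}.
From 6 via λ: add 1, 9.
From 9 via λ: add 8, 12.
From 8 via λ: add 13.
No new states can be added; the closed set is {1, 6, 8, 9, 12, 13}.

{1, 6, 8, 9, 12, 13}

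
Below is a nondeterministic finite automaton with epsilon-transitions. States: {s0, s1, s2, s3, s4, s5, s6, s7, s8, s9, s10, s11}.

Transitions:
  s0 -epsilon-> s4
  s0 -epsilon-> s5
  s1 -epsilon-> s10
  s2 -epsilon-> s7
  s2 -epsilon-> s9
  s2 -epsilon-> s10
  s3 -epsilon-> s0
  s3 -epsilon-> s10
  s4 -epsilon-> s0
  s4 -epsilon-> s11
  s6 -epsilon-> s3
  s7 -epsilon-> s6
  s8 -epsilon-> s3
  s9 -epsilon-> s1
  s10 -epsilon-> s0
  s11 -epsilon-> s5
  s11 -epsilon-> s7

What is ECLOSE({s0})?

Start with {s0}.
From s0 via epsilon: add s4, s5.
From s4 via epsilon: add s11.
From s11 via epsilon: add s7.
From s7 via epsilon: add s6.
From s6 via epsilon: add s3.
From s3 via epsilon: add s10.
No new states can be added; the closed set is {s0, s3, s4, s5, s6, s7, s10, s11}.

{s0, s3, s4, s5, s6, s7, s10, s11}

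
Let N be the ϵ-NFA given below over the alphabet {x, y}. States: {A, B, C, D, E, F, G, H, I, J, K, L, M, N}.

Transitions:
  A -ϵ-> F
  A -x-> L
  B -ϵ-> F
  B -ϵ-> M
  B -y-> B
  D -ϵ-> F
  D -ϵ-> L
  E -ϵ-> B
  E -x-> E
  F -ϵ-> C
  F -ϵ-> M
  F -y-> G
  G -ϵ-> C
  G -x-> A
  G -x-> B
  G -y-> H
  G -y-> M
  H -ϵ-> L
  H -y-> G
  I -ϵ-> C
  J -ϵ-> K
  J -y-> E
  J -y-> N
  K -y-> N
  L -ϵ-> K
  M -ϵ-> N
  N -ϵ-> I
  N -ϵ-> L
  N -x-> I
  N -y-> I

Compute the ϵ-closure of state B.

{B, C, F, I, K, L, M, N}

Start with {B}.
From B via ϵ: add F, M.
From F via ϵ: add C.
From M via ϵ: add N.
From N via ϵ: add I, L.
From L via ϵ: add K.
No new states can be added; the closed set is {B, C, F, I, K, L, M, N}.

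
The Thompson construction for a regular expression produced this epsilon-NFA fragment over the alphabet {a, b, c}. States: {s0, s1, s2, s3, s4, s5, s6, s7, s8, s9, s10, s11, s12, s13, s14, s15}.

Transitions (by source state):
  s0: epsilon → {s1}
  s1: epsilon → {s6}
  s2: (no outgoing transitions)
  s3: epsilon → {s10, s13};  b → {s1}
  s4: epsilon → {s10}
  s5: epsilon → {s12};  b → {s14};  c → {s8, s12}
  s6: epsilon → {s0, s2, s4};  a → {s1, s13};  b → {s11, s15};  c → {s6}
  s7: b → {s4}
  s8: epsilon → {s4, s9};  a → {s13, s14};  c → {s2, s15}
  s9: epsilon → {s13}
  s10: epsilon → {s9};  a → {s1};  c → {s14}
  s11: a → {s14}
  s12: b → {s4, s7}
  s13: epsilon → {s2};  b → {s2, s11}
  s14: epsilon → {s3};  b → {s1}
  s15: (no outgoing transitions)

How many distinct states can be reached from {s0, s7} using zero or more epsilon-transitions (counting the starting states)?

9

Start with {s0, s7}.
From s0 via epsilon: add s1.
From s1 via epsilon: add s6.
From s6 via epsilon: add s2, s4.
From s4 via epsilon: add s10.
From s10 via epsilon: add s9.
From s9 via epsilon: add s13.
epsilon-closure = {s0, s1, s2, s4, s6, s7, s9, s10, s13}, which has 9 states.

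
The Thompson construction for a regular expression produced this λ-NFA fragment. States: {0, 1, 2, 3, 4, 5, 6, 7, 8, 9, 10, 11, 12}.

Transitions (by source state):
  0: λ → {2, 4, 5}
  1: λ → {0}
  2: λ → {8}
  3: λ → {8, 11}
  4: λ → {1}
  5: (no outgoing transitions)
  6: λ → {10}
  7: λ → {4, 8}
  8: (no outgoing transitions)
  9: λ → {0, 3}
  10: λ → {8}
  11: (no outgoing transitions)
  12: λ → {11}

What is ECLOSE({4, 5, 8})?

Start with {4, 5, 8}.
From 4 via λ: add 1.
From 1 via λ: add 0.
From 0 via λ: add 2.
No new states can be added; the closed set is {0, 1, 2, 4, 5, 8}.

{0, 1, 2, 4, 5, 8}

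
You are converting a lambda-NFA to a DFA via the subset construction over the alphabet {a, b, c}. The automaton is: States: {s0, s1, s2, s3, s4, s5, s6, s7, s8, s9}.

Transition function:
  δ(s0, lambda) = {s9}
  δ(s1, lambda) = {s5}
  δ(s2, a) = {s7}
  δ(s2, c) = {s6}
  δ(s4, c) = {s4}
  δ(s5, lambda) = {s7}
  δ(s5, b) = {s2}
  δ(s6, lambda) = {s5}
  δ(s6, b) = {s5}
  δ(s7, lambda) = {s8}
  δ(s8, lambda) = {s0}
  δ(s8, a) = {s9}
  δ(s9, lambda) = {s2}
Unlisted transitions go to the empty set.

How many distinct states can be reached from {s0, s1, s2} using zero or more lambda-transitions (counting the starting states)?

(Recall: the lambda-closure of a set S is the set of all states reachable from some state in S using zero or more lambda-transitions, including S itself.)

Start with {s0, s1, s2}.
From s0 via lambda: add s9.
From s1 via lambda: add s5.
From s5 via lambda: add s7.
From s7 via lambda: add s8.
lambda-closure = {s0, s1, s2, s5, s7, s8, s9}, which has 7 states.

7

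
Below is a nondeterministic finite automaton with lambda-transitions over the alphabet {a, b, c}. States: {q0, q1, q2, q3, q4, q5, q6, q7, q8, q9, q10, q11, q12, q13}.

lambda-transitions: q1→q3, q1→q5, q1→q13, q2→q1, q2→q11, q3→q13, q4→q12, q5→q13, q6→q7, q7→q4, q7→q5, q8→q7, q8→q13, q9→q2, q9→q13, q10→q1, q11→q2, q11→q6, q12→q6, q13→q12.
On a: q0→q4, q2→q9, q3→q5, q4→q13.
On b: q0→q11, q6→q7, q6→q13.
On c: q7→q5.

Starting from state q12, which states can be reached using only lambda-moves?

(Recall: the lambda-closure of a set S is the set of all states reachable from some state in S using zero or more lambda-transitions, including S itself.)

Start with {q12}.
From q12 via lambda: add q6.
From q6 via lambda: add q7.
From q7 via lambda: add q4, q5.
From q5 via lambda: add q13.
No new states can be added; the closed set is {q4, q5, q6, q7, q12, q13}.

{q4, q5, q6, q7, q12, q13}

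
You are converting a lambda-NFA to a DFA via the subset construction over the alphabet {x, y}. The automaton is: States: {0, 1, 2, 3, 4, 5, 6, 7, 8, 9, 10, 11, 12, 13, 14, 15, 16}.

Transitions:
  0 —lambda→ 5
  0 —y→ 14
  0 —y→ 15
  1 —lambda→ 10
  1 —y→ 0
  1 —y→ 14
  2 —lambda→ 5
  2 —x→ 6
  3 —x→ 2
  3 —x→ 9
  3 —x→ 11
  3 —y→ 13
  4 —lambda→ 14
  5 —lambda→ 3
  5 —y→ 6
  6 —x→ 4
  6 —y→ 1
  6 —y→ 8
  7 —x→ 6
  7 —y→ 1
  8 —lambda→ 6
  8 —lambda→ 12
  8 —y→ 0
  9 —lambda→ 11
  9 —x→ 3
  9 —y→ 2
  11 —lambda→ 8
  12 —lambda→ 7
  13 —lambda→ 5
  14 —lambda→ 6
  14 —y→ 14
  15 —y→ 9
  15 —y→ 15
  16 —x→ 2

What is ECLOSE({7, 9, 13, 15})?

Start with {7, 9, 13, 15}.
From 9 via lambda: add 11.
From 13 via lambda: add 5.
From 5 via lambda: add 3.
From 11 via lambda: add 8.
From 8 via lambda: add 6, 12.
No new states can be added; the closed set is {3, 5, 6, 7, 8, 9, 11, 12, 13, 15}.

{3, 5, 6, 7, 8, 9, 11, 12, 13, 15}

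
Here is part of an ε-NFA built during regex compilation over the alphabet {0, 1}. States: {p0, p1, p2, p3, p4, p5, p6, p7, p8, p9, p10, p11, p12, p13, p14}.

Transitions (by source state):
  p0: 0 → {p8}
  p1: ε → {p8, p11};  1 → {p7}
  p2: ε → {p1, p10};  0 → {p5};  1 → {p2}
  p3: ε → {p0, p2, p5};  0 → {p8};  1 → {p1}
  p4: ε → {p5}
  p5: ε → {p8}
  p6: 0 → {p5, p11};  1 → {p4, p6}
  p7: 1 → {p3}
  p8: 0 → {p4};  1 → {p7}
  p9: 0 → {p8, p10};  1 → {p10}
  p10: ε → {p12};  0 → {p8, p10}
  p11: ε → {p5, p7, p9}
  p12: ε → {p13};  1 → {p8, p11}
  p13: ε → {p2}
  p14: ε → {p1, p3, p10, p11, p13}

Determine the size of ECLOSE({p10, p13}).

Start with {p10, p13}.
From p10 via ε: add p12.
From p13 via ε: add p2.
From p2 via ε: add p1.
From p1 via ε: add p8, p11.
From p11 via ε: add p5, p7, p9.
ε-closure = {p1, p2, p5, p7, p8, p9, p10, p11, p12, p13}, which has 10 states.

10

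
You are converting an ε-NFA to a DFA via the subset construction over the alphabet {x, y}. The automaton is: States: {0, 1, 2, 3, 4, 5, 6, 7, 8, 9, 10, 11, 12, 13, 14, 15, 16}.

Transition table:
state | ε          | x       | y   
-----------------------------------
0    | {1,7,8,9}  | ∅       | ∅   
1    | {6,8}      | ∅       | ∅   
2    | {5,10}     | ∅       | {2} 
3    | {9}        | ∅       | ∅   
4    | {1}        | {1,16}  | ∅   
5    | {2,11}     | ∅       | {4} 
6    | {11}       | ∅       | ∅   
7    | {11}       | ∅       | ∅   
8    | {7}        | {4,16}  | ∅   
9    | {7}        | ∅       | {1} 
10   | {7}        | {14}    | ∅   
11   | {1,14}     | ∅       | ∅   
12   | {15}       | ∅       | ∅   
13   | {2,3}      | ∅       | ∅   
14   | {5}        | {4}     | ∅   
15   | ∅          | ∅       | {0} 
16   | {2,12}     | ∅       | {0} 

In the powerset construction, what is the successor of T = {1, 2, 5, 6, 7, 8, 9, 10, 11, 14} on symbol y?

2 on y → {2}.
5 on y → {4}.
9 on y → {1}.
No y-transition from 1, 6, 7, 8, 10, 11, 14.
Union after reading y: {1, 2, 4}.
Now take the ε-closure:
From 1 via ε: add 6, 8.
From 2 via ε: add 5, 10.
From 5 via ε: add 11.
From 8 via ε: add 7.
From 11 via ε: add 14.
No new states can be added; the closed set is {1, 2, 4, 5, 6, 7, 8, 10, 11, 14}.

{1, 2, 4, 5, 6, 7, 8, 10, 11, 14}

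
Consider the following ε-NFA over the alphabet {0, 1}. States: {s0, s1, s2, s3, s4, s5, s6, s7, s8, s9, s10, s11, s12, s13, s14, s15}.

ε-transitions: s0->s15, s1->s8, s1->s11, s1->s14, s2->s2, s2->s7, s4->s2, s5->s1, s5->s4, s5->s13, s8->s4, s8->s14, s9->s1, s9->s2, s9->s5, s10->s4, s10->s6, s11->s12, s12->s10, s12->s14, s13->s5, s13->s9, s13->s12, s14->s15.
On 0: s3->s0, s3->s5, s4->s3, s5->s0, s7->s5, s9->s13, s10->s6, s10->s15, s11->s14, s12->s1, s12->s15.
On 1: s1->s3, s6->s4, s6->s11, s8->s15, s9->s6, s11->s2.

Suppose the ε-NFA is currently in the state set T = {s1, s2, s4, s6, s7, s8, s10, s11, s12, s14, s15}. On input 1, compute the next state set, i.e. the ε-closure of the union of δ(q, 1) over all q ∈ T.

{s2, s3, s4, s6, s7, s10, s11, s12, s14, s15}

s1 on 1 → {s3}.
s6 on 1 → {s4, s11}.
s8 on 1 → {s15}.
s11 on 1 → {s2}.
No 1-transition from s2, s4, s7, s10, s12, s14, s15.
Union after reading 1: {s2, s3, s4, s11, s15}.
Now take the ε-closure:
From s2 via ε: add s7.
From s11 via ε: add s12.
From s12 via ε: add s10, s14.
From s10 via ε: add s6.
No new states can be added; the closed set is {s2, s3, s4, s6, s7, s10, s11, s12, s14, s15}.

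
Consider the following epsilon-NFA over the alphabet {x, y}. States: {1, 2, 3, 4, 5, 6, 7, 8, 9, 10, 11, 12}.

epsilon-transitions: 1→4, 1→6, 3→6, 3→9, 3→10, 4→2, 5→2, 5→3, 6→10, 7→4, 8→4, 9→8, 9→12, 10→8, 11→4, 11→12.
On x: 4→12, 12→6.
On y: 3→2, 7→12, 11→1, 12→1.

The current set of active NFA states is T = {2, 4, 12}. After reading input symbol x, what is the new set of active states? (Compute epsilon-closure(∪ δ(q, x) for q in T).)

4 on x → {12}.
12 on x → {6}.
No x-transition from 2.
Union after reading x: {6, 12}.
Now take the epsilon-closure:
From 6 via epsilon: add 10.
From 10 via epsilon: add 8.
From 8 via epsilon: add 4.
From 4 via epsilon: add 2.
No new states can be added; the closed set is {2, 4, 6, 8, 10, 12}.

{2, 4, 6, 8, 10, 12}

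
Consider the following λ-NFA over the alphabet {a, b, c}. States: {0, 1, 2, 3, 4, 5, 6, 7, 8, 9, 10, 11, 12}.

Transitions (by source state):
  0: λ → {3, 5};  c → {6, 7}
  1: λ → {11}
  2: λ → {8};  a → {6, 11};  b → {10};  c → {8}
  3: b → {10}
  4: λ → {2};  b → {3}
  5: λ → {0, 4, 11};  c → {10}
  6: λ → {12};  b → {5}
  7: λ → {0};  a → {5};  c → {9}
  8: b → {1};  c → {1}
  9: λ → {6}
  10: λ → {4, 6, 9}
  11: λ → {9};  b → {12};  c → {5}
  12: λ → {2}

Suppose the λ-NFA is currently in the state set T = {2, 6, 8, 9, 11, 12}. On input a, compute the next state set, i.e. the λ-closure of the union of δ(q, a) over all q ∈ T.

{2, 6, 8, 9, 11, 12}

2 on a → {6, 11}.
No a-transition from 6, 8, 9, 11, 12.
Union after reading a: {6, 11}.
Now take the λ-closure:
From 6 via λ: add 12.
From 11 via λ: add 9.
From 12 via λ: add 2.
From 2 via λ: add 8.
No new states can be added; the closed set is {2, 6, 8, 9, 11, 12}.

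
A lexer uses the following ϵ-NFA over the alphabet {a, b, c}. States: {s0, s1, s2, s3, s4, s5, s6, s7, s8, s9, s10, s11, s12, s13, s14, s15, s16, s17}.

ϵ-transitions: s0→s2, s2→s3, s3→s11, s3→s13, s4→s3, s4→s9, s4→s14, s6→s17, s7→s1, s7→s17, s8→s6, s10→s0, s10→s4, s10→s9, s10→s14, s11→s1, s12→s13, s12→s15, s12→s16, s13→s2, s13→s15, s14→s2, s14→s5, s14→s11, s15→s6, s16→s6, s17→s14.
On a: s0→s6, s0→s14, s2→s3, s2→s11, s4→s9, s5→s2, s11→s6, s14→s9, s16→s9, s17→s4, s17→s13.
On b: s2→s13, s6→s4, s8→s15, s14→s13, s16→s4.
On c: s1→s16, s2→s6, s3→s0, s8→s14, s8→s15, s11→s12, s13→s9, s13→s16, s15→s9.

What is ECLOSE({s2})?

Start with {s2}.
From s2 via ϵ: add s3.
From s3 via ϵ: add s11, s13.
From s11 via ϵ: add s1.
From s13 via ϵ: add s15.
From s15 via ϵ: add s6.
From s6 via ϵ: add s17.
From s17 via ϵ: add s14.
From s14 via ϵ: add s5.
No new states can be added; the closed set is {s1, s2, s3, s5, s6, s11, s13, s14, s15, s17}.

{s1, s2, s3, s5, s6, s11, s13, s14, s15, s17}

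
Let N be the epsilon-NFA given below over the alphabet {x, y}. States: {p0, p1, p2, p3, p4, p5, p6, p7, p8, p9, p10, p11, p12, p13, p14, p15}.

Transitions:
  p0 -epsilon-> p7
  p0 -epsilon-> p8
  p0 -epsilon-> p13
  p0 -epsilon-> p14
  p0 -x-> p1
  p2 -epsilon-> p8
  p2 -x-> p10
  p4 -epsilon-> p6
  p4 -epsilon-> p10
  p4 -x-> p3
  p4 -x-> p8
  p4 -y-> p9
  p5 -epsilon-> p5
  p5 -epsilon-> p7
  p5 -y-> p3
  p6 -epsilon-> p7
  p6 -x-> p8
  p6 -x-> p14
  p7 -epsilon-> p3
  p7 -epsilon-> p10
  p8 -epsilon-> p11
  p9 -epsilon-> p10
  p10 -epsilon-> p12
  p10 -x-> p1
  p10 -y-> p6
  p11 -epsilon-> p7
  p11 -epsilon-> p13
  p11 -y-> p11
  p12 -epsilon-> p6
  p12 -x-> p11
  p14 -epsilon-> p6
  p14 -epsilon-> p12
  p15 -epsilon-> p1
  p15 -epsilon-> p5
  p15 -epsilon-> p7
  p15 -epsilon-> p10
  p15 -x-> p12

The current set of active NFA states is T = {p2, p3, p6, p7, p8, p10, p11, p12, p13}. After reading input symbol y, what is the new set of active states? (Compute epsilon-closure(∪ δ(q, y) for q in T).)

{p3, p6, p7, p10, p11, p12, p13}

p10 on y → {p6}.
p11 on y → {p11}.
No y-transition from p2, p3, p6, p7, p8, p12, p13.
Union after reading y: {p6, p11}.
Now take the epsilon-closure:
From p6 via epsilon: add p7.
From p11 via epsilon: add p13.
From p7 via epsilon: add p3, p10.
From p10 via epsilon: add p12.
No new states can be added; the closed set is {p3, p6, p7, p10, p11, p12, p13}.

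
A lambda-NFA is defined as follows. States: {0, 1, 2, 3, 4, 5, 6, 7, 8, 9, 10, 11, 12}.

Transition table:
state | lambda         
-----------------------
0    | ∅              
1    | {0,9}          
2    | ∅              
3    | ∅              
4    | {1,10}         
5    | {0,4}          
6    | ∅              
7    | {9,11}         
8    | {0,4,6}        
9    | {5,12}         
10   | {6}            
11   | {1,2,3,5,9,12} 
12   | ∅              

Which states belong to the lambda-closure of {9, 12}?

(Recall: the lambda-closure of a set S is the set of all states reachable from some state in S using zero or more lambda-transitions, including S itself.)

Start with {9, 12}.
From 9 via lambda: add 5.
From 5 via lambda: add 0, 4.
From 4 via lambda: add 1, 10.
From 10 via lambda: add 6.
No new states can be added; the closed set is {0, 1, 4, 5, 6, 9, 10, 12}.

{0, 1, 4, 5, 6, 9, 10, 12}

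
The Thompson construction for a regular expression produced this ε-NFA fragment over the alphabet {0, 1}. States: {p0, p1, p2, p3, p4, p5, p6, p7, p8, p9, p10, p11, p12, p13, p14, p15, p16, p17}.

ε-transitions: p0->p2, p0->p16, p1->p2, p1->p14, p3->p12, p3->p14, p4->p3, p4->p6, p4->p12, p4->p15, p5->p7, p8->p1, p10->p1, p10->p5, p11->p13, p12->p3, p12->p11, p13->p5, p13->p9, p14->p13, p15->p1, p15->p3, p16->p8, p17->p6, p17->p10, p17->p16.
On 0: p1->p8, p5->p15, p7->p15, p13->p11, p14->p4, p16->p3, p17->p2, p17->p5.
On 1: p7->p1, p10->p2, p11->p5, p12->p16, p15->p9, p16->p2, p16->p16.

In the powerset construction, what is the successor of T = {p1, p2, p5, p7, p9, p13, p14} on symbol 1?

p7 on 1 → {p1}.
No 1-transition from p1, p2, p5, p9, p13, p14.
Union after reading 1: {p1}.
Now take the ε-closure:
From p1 via ε: add p2, p14.
From p14 via ε: add p13.
From p13 via ε: add p5, p9.
From p5 via ε: add p7.
No new states can be added; the closed set is {p1, p2, p5, p7, p9, p13, p14}.

{p1, p2, p5, p7, p9, p13, p14}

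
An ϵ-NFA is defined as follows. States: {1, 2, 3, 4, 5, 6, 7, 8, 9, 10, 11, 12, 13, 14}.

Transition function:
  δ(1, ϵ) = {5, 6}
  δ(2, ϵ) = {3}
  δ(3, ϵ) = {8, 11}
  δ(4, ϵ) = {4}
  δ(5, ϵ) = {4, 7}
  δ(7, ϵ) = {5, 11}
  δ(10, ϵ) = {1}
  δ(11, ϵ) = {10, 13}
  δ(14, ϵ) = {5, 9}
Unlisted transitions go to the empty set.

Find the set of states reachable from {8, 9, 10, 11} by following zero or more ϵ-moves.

{1, 4, 5, 6, 7, 8, 9, 10, 11, 13}

Start with {8, 9, 10, 11}.
From 10 via ϵ: add 1.
From 11 via ϵ: add 13.
From 1 via ϵ: add 5, 6.
From 5 via ϵ: add 4, 7.
No new states can be added; the closed set is {1, 4, 5, 6, 7, 8, 9, 10, 11, 13}.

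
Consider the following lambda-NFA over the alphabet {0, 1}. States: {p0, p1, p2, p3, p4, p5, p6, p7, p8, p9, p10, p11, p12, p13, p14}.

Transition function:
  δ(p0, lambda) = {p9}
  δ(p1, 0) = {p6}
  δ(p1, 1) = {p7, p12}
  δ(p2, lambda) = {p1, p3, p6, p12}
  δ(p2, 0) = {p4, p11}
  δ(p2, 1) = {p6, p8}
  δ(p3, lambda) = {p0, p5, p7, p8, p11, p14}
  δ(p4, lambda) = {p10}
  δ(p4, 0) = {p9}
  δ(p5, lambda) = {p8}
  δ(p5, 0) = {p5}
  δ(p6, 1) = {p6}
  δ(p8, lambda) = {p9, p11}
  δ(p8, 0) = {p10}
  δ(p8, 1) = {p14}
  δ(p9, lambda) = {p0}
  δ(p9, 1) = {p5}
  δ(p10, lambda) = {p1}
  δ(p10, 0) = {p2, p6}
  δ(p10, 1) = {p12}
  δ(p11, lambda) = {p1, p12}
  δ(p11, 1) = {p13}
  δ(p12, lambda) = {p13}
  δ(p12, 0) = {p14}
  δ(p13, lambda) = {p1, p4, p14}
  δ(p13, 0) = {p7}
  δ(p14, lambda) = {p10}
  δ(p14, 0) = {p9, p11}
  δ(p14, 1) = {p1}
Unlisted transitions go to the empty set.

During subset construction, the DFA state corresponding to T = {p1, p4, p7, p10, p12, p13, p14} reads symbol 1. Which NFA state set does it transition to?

{p1, p4, p7, p10, p12, p13, p14}

p1 on 1 → {p7, p12}.
p10 on 1 → {p12}.
p14 on 1 → {p1}.
No 1-transition from p4, p7, p12, p13.
Union after reading 1: {p1, p7, p12}.
Now take the lambda-closure:
From p12 via lambda: add p13.
From p13 via lambda: add p4, p14.
From p4 via lambda: add p10.
No new states can be added; the closed set is {p1, p4, p7, p10, p12, p13, p14}.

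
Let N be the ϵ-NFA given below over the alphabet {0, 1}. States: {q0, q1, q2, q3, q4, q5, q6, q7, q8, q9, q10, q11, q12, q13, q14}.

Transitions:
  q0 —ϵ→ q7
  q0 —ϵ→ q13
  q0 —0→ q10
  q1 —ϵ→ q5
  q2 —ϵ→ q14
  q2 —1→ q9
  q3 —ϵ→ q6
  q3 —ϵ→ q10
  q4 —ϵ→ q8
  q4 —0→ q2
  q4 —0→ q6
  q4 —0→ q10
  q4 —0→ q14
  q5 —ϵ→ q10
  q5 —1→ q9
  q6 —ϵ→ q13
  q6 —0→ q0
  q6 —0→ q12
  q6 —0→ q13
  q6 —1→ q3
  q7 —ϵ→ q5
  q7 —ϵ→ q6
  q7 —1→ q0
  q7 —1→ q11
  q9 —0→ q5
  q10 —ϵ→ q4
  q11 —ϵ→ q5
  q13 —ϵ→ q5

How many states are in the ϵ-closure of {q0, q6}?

Start with {q0, q6}.
From q0 via ϵ: add q7, q13.
From q7 via ϵ: add q5.
From q5 via ϵ: add q10.
From q10 via ϵ: add q4.
From q4 via ϵ: add q8.
ϵ-closure = {q0, q4, q5, q6, q7, q8, q10, q13}, which has 8 states.

8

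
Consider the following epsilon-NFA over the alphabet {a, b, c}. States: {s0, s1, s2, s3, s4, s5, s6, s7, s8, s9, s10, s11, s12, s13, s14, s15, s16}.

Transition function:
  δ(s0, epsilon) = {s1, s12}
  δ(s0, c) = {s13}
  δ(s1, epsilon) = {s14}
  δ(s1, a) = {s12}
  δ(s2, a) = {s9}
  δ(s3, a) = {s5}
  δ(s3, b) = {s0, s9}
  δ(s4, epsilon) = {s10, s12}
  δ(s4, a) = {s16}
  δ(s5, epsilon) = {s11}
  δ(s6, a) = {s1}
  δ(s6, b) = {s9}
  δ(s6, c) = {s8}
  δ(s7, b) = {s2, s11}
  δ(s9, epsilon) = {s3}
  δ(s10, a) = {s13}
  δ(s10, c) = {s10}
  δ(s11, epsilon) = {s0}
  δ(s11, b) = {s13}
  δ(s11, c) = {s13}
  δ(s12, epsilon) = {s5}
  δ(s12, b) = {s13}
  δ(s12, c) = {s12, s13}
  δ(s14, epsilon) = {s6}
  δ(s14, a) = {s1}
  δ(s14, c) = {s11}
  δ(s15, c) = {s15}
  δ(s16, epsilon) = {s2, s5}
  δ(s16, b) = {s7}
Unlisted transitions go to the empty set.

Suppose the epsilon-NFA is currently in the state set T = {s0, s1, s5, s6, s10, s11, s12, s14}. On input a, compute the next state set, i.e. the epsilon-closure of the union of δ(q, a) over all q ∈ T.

{s0, s1, s5, s6, s11, s12, s13, s14}

s1 on a → {s12}.
s6 on a → {s1}.
s10 on a → {s13}.
s14 on a → {s1}.
No a-transition from s0, s5, s11, s12.
Union after reading a: {s1, s12, s13}.
Now take the epsilon-closure:
From s1 via epsilon: add s14.
From s12 via epsilon: add s5.
From s5 via epsilon: add s11.
From s14 via epsilon: add s6.
From s11 via epsilon: add s0.
No new states can be added; the closed set is {s0, s1, s5, s6, s11, s12, s13, s14}.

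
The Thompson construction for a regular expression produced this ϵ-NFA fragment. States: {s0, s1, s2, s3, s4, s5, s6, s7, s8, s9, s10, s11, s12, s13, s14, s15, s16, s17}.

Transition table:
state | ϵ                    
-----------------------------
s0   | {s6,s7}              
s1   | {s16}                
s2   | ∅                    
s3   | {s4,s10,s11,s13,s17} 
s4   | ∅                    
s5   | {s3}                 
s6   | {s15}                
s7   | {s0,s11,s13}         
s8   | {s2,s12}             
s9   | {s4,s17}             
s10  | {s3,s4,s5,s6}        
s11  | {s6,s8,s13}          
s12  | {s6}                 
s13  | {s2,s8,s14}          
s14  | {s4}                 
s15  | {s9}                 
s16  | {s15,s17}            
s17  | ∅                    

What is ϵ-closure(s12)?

Start with {s12}.
From s12 via ϵ: add s6.
From s6 via ϵ: add s15.
From s15 via ϵ: add s9.
From s9 via ϵ: add s4, s17.
No new states can be added; the closed set is {s4, s6, s9, s12, s15, s17}.

{s4, s6, s9, s12, s15, s17}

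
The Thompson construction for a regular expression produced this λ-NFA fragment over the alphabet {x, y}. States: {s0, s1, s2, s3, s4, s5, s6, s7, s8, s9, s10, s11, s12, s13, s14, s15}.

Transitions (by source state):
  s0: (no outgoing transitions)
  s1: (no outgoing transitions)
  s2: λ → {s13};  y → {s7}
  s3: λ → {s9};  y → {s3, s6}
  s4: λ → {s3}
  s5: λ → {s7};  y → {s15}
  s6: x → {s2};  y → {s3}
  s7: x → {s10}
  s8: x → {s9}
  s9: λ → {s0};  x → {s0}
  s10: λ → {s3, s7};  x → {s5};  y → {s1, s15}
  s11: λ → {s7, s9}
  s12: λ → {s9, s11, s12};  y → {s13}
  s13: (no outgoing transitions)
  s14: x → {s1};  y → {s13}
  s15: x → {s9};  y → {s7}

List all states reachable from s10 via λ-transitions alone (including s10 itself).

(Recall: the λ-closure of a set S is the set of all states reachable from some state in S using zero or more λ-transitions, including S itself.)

{s0, s3, s7, s9, s10}

Start with {s10}.
From s10 via λ: add s3, s7.
From s3 via λ: add s9.
From s9 via λ: add s0.
No new states can be added; the closed set is {s0, s3, s7, s9, s10}.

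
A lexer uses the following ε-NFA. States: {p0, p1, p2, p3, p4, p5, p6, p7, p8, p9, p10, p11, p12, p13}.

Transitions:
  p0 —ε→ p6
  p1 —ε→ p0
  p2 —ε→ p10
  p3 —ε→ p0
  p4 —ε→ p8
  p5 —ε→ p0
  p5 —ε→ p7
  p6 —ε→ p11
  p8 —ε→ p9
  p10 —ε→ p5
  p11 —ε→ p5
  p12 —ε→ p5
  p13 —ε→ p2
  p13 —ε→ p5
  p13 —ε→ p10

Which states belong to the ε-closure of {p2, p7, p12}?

{p0, p2, p5, p6, p7, p10, p11, p12}

Start with {p2, p7, p12}.
From p2 via ε: add p10.
From p12 via ε: add p5.
From p5 via ε: add p0.
From p0 via ε: add p6.
From p6 via ε: add p11.
No new states can be added; the closed set is {p0, p2, p5, p6, p7, p10, p11, p12}.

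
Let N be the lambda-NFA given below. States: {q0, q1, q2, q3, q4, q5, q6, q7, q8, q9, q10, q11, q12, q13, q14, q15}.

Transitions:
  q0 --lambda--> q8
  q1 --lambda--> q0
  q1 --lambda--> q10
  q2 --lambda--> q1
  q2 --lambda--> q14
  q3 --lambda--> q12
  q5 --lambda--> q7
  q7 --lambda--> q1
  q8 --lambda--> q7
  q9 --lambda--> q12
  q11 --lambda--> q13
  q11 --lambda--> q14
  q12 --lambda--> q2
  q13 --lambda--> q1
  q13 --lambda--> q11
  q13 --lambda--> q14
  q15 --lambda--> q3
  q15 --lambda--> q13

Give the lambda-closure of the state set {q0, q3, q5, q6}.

Start with {q0, q3, q5, q6}.
From q0 via lambda: add q8.
From q3 via lambda: add q12.
From q5 via lambda: add q7.
From q7 via lambda: add q1.
From q12 via lambda: add q2.
From q1 via lambda: add q10.
From q2 via lambda: add q14.
No new states can be added; the closed set is {q0, q1, q2, q3, q5, q6, q7, q8, q10, q12, q14}.

{q0, q1, q2, q3, q5, q6, q7, q8, q10, q12, q14}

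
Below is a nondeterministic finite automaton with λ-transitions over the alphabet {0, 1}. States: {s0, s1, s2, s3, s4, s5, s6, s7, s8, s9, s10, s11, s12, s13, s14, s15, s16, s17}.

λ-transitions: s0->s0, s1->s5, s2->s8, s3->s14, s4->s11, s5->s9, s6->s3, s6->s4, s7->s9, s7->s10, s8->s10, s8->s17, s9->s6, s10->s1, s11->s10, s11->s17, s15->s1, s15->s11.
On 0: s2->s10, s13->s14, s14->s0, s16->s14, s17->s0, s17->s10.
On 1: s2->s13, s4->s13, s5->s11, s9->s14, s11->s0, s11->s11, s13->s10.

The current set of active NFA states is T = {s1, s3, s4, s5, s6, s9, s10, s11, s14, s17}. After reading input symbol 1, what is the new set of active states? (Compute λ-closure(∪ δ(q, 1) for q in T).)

{s0, s1, s3, s4, s5, s6, s9, s10, s11, s13, s14, s17}

s4 on 1 → {s13}.
s5 on 1 → {s11}.
s9 on 1 → {s14}.
s11 on 1 → {s0, s11}.
No 1-transition from s1, s3, s6, s10, s14, s17.
Union after reading 1: {s0, s11, s13, s14}.
Now take the λ-closure:
From s11 via λ: add s10, s17.
From s10 via λ: add s1.
From s1 via λ: add s5.
From s5 via λ: add s9.
From s9 via λ: add s6.
From s6 via λ: add s3, s4.
No new states can be added; the closed set is {s0, s1, s3, s4, s5, s6, s9, s10, s11, s13, s14, s17}.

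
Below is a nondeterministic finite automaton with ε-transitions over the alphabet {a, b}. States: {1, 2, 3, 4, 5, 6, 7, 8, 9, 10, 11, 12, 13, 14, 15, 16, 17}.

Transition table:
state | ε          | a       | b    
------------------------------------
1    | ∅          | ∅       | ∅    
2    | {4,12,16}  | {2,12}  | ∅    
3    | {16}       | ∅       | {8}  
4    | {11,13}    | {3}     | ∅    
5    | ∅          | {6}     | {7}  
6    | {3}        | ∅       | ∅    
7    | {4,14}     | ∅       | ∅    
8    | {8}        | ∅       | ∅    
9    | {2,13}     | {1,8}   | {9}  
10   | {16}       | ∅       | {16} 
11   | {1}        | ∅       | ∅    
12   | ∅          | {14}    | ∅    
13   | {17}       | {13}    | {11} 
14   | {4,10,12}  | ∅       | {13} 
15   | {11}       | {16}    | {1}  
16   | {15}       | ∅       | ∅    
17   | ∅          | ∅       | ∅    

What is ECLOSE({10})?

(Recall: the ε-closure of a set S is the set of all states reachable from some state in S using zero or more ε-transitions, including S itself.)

{1, 10, 11, 15, 16}

Start with {10}.
From 10 via ε: add 16.
From 16 via ε: add 15.
From 15 via ε: add 11.
From 11 via ε: add 1.
No new states can be added; the closed set is {1, 10, 11, 15, 16}.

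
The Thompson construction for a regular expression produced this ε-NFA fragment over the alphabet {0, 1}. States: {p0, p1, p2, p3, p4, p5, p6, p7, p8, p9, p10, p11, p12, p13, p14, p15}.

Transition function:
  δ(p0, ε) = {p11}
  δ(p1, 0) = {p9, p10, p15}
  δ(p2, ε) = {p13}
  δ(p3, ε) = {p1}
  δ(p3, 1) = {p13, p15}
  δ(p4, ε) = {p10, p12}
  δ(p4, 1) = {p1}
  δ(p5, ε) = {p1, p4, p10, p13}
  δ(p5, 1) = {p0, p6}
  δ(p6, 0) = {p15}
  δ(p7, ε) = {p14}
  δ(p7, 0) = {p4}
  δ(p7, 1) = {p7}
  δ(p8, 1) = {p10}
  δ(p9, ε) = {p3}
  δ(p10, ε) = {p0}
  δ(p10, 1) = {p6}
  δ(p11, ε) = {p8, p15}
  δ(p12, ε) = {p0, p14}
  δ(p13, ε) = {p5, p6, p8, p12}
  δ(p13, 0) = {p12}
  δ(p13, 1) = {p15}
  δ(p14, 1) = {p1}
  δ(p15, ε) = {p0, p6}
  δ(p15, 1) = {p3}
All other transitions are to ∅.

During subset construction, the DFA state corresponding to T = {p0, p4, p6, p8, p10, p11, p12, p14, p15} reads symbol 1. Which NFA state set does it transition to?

p4 on 1 → {p1}.
p8 on 1 → {p10}.
p10 on 1 → {p6}.
p14 on 1 → {p1}.
p15 on 1 → {p3}.
No 1-transition from p0, p6, p11, p12.
Union after reading 1: {p1, p3, p6, p10}.
Now take the ε-closure:
From p10 via ε: add p0.
From p0 via ε: add p11.
From p11 via ε: add p8, p15.
No new states can be added; the closed set is {p0, p1, p3, p6, p8, p10, p11, p15}.

{p0, p1, p3, p6, p8, p10, p11, p15}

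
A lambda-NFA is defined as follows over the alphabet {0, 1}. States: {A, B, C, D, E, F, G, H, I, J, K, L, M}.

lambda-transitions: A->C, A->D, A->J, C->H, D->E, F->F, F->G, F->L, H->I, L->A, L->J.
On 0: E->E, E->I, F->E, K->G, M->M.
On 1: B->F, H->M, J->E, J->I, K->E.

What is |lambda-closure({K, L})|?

9

Start with {K, L}.
From L via lambda: add A, J.
From A via lambda: add C, D.
From C via lambda: add H.
From D via lambda: add E.
From H via lambda: add I.
lambda-closure = {A, C, D, E, H, I, J, K, L}, which has 9 states.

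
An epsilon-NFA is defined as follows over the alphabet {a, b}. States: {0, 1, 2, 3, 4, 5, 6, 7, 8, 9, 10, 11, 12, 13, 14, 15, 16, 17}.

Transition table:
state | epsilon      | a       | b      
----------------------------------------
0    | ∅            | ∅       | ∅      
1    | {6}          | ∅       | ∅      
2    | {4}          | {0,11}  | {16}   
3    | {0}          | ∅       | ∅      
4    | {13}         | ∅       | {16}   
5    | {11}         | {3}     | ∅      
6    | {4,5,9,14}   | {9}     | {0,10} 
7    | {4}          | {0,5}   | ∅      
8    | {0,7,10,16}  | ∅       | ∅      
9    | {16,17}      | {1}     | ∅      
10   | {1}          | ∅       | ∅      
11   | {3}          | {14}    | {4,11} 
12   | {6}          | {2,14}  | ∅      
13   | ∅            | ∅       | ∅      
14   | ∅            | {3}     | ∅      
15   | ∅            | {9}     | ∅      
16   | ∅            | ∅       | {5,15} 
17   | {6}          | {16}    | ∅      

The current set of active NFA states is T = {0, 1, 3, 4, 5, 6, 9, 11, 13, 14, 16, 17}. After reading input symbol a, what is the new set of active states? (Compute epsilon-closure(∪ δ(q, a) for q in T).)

{0, 1, 3, 4, 5, 6, 9, 11, 13, 14, 16, 17}

5 on a → {3}.
6 on a → {9}.
9 on a → {1}.
11 on a → {14}.
14 on a → {3}.
17 on a → {16}.
No a-transition from 0, 1, 3, 4, 13, 16.
Union after reading a: {1, 3, 9, 14, 16}.
Now take the epsilon-closure:
From 1 via epsilon: add 6.
From 3 via epsilon: add 0.
From 9 via epsilon: add 17.
From 6 via epsilon: add 4, 5.
From 4 via epsilon: add 13.
From 5 via epsilon: add 11.
No new states can be added; the closed set is {0, 1, 3, 4, 5, 6, 9, 11, 13, 14, 16, 17}.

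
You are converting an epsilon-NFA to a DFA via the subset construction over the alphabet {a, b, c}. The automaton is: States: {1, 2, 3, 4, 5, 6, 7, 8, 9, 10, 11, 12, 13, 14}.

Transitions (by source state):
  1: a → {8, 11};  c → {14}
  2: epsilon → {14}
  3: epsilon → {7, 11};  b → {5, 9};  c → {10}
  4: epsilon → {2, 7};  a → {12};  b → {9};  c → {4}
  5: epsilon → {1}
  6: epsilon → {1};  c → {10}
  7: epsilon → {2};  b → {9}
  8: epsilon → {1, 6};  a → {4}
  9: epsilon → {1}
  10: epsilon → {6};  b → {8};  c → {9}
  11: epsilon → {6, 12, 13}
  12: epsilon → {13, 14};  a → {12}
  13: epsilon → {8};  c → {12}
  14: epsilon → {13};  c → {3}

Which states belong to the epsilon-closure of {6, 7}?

Start with {6, 7}.
From 6 via epsilon: add 1.
From 7 via epsilon: add 2.
From 2 via epsilon: add 14.
From 14 via epsilon: add 13.
From 13 via epsilon: add 8.
No new states can be added; the closed set is {1, 2, 6, 7, 8, 13, 14}.

{1, 2, 6, 7, 8, 13, 14}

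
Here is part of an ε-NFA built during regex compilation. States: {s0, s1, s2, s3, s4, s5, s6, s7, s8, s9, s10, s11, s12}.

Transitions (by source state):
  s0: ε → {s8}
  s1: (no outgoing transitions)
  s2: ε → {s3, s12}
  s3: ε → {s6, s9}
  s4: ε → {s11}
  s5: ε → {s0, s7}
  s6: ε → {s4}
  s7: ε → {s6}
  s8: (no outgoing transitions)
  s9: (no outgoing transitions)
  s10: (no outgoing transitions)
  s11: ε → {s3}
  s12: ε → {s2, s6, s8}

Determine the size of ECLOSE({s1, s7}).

Start with {s1, s7}.
From s7 via ε: add s6.
From s6 via ε: add s4.
From s4 via ε: add s11.
From s11 via ε: add s3.
From s3 via ε: add s9.
ε-closure = {s1, s3, s4, s6, s7, s9, s11}, which has 7 states.

7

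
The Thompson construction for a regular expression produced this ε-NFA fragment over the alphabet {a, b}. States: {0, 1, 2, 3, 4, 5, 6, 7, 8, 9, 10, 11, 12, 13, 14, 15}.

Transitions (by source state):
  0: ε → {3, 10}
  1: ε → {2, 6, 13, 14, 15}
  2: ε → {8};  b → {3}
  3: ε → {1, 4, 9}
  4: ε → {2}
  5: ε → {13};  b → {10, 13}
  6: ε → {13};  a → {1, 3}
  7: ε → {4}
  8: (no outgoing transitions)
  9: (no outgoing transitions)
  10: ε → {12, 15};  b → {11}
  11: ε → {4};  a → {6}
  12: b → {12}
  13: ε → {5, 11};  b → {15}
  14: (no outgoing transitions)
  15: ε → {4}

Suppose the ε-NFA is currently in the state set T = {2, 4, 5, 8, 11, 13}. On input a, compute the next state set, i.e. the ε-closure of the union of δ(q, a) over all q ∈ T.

{2, 4, 5, 6, 8, 11, 13}

11 on a → {6}.
No a-transition from 2, 4, 5, 8, 13.
Union after reading a: {6}.
Now take the ε-closure:
From 6 via ε: add 13.
From 13 via ε: add 5, 11.
From 11 via ε: add 4.
From 4 via ε: add 2.
From 2 via ε: add 8.
No new states can be added; the closed set is {2, 4, 5, 6, 8, 11, 13}.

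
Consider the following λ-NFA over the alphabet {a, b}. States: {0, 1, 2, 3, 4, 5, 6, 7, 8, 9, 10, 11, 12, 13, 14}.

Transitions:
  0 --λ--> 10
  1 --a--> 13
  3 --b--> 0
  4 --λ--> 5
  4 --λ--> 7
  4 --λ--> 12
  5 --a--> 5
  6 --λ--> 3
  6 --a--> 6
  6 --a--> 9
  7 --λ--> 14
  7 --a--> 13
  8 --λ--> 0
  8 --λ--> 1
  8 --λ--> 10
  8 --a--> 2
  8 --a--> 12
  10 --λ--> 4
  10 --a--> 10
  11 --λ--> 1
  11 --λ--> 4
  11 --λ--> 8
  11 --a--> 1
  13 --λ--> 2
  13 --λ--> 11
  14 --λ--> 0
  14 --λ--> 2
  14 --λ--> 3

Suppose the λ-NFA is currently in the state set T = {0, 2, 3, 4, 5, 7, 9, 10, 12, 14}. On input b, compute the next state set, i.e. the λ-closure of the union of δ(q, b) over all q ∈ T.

3 on b → {0}.
No b-transition from 0, 2, 4, 5, 7, 9, 10, 12, 14.
Union after reading b: {0}.
Now take the λ-closure:
From 0 via λ: add 10.
From 10 via λ: add 4.
From 4 via λ: add 5, 7, 12.
From 7 via λ: add 14.
From 14 via λ: add 2, 3.
No new states can be added; the closed set is {0, 2, 3, 4, 5, 7, 10, 12, 14}.

{0, 2, 3, 4, 5, 7, 10, 12, 14}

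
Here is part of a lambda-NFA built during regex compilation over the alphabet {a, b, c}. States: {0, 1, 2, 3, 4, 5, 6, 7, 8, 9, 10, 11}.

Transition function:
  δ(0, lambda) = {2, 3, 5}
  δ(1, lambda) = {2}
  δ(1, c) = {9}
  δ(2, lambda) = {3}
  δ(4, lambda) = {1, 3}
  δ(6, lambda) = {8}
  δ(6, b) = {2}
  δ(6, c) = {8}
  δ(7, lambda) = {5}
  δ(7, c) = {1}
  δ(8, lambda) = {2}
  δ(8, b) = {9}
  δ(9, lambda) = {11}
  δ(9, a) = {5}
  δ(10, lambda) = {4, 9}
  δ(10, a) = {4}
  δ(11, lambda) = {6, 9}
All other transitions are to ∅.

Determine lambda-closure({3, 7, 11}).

{2, 3, 5, 6, 7, 8, 9, 11}

Start with {3, 7, 11}.
From 7 via lambda: add 5.
From 11 via lambda: add 6, 9.
From 6 via lambda: add 8.
From 8 via lambda: add 2.
No new states can be added; the closed set is {2, 3, 5, 6, 7, 8, 9, 11}.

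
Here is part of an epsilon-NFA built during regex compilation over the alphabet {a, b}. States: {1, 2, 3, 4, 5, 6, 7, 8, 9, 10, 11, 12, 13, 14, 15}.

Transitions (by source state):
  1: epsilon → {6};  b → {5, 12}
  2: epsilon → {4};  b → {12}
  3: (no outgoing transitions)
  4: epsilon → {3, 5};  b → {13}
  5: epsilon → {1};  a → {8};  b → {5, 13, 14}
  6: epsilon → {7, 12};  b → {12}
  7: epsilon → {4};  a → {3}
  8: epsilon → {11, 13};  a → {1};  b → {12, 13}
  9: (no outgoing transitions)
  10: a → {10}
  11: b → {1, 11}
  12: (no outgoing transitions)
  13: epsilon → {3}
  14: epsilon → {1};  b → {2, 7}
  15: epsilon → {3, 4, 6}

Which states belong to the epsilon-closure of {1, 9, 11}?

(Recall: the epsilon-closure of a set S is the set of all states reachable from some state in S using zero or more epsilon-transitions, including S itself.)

Start with {1, 9, 11}.
From 1 via epsilon: add 6.
From 6 via epsilon: add 7, 12.
From 7 via epsilon: add 4.
From 4 via epsilon: add 3, 5.
No new states can be added; the closed set is {1, 3, 4, 5, 6, 7, 9, 11, 12}.

{1, 3, 4, 5, 6, 7, 9, 11, 12}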